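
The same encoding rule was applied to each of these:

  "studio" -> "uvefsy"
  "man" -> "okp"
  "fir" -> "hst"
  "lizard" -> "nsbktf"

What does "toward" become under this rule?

vyyktf

The shift depends on letter class: consonant s→u is +2, but vowel u→e is +10. The rule splits by letter class: vowels +10, consonants +2.
On toward: t(cons)+2=v, o(vowel)+10=y, w(cons)+2=y, a(vowel)+10=k, r(cons)+2=t, d(cons)+2=f.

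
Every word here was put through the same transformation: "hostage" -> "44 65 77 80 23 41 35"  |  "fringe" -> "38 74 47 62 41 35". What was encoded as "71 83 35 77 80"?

h(#8)→44 and o(#15)→65: differences scale by 3, so n = 3·pos + 20. Each letter becomes 3×(its alphabet position, a=1..z=26) + 20.
Reversing it on 71 83 35 77 80: 71→(71−20)÷3=17=q, 83→(83−20)÷3=21=u, 35→(35−20)÷3=5=e, 77→(77−20)÷3=19=s, 80→(80−20)÷3=20=t.

quest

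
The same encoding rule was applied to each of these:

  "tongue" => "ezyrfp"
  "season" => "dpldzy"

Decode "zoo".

odd

Compare letters: t→e is +11, o→z is +11, n→y is +11 — a constant shift. Every letter moves 11 places later in the alphabet, wrapping around z→a.
Decoding zoo: z−11=o, o−11=d, o−11=d.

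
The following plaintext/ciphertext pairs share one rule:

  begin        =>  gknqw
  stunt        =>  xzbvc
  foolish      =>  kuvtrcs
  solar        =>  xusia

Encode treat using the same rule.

Letter i (0-indexed) is shifted by i+5, so successive shifts are 5, 6, 7, ….
Applying it to treat: t+5=y, r+6=x, e+7=l, a+8=i, t+9=c.

yxlic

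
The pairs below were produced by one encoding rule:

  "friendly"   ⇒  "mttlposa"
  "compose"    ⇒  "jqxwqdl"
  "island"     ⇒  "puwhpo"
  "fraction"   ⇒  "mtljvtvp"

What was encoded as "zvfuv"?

stunt

Shifts by position in friendly: pos 0: f→m (+7), pos 1: r→t (+2), pos 2: i→t (+11), pos 3: e→l (+7), pos 4: n→p (+2), pos 5: d→o (+11) — repeating every 3. It's a Vigenère-style cipher with numeric key [7,2,11]: position i shifts by key[i mod 3].
Decoding zvfuv: z−7=s, v−2=t, f−11=u, u−7=n, v−2=t.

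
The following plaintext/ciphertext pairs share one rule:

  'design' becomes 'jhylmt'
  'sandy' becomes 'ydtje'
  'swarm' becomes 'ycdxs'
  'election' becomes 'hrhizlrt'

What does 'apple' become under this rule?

dvvrh

Two shifts are in play — +3 for a/e/i/o/u, +6 for every other letter.
On apple: a(vowel)+3=d, p(cons)+6=v, p(cons)+6=v, l(cons)+6=r, e(vowel)+3=h.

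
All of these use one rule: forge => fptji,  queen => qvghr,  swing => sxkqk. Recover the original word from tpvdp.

total

In forge: f→f is +0, o→p is +1, r→t is +2, g→j is +3 — the shift increases by 1 each position. Letter i (0-indexed) is shifted by i+0, so successive shifts are 0, 1, 2, ….
Reversing it on tpvdp: t−0=t, p−1=o, v−2=t, d−3=a, p−4=l.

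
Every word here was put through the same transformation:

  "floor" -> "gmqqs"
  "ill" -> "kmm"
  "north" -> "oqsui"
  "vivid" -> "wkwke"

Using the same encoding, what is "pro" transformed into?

qsq

The rule splits by letter class: vowels +2, consonants +1.
Applying it to pro: p(cons)+1=q, r(cons)+1=s, o(vowel)+2=q.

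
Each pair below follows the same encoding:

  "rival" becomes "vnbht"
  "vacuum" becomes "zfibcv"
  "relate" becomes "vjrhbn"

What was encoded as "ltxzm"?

horse

The shift increases by 1 at each position, starting from +4: 4, 5, 6, ….
Reversing it on ltxzm: l−4=h, t−5=o, x−6=r, z−7=s, m−8=e.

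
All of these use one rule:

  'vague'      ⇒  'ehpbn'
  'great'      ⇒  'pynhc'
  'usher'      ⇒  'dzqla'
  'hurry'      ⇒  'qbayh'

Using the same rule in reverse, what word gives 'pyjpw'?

Shifts by position in vague: pos 0: v→e (+9), pos 1: a→h (+7), pos 2: g→p (+9), pos 3: u→b (+7) — repeating every 2. A repeating key of period 2 is used — shifts +9, +7 over and over.
Reversing it on pyjpw: p−9=g, y−7=r, j−9=a, p−7=i, w−9=n.

grain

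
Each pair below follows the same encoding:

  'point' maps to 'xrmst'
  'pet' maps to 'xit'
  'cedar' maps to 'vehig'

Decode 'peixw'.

The word is reversed, then every letter is shifted forward by 4.
Undoing it on peixw: shift back: p−4=l, e−4=a, i−4=e, x−4=t, w−4=s → laets; then reverse → steal.

steal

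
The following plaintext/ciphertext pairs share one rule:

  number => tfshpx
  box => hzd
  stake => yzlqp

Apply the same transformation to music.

sfyti

The shift depends on letter class: consonant n→t is +6, but vowel u→f is +11. The rule splits by letter class: vowels +11, consonants +6.
Applying it to music: m(cons)+6=s, u(vowel)+11=f, s(cons)+6=y, i(vowel)+11=t, c(cons)+6=i.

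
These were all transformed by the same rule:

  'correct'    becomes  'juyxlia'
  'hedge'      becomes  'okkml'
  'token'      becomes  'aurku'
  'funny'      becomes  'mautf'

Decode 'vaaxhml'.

outrage

Shifts by position in correct: pos 0: c→j (+7), pos 1: o→u (+6), pos 2: r→y (+7), pos 3: r→x (+6) — repeating every 2. A repeating key of period 2 is used — shifts +7, +6 over and over.
Undoing it on vaaxhml: v−7=o, a−6=u, a−7=t, x−6=r, h−7=a, m−6=g, l−7=e.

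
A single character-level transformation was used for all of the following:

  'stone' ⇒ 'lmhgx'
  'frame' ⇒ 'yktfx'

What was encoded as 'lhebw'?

solid

Compare letters: s→l is +19, t→m is +19, o→h is +19 — a constant shift. Each letter is shifted forward by 19 in the alphabet (a Caesar shift of +19).
Undoing it on lhebw: l−19=s, h−19=o, e−19=l, b−19=i, w−19=d.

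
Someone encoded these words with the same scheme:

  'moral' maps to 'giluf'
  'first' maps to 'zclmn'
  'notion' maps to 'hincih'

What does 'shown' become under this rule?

mbiqh

Compare letters: m→g is +20, o→i is +20, r→l is +20 — a constant shift. It's a constant shift of +20 (ROT20).
Applying it to shown: s+20=m, h+20=b, o+20=i, w+20=q, n+20=h.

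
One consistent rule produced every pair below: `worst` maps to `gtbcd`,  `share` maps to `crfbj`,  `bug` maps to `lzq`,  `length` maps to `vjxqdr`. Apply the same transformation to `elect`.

jvjmd

The shift depends on letter class: consonant w→g is +10, but vowel o→t is +5. Two shifts are in play — +5 for a/e/i/o/u, +10 for every other letter.
For elect: e(vowel)+5=j, l(cons)+10=v, e(vowel)+5=j, c(cons)+10=m, t(cons)+10=d.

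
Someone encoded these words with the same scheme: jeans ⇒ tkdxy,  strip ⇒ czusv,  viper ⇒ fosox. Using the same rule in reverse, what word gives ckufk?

serve

It's a Vigenère-style cipher with numeric key [10,6,3]: position i shifts by key[i mod 3].
Undoing it on ckufk: c−10=s, k−6=e, u−3=r, f−10=v, k−6=e.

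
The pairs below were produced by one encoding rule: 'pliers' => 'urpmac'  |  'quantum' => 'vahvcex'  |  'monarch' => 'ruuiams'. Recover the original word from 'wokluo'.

Letter i (0-indexed) is shifted by i+5, so successive shifts are 5, 6, 7, ….
Undoing it on wokluo: w−5=r, o−6=i, k−7=d, l−8=d, u−9=l, o−10=e.

riddle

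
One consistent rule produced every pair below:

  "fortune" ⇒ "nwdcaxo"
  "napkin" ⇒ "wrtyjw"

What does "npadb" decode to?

The output letters match the input read backwards, each shifted +9: fortune reversed is enutrof. The word is reversed, then every letter is shifted forward by 9.
Reversing it on npadb: shift back: n−9=e, p−9=g, a−9=r, d−9=u, b−9=s → egrus; then reverse → surge.

surge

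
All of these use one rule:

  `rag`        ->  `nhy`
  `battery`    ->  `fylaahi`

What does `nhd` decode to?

Two steps: reverse the string, then apply a Caesar shift of +7.
Undoing it on nhd: shift back: n−7=g, h−7=a, d−7=w → gaw; then reverse → wag.

wag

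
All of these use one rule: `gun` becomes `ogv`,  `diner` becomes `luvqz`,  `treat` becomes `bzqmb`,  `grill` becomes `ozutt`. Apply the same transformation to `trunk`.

The shift depends on letter class: consonant g→o is +8, but vowel u→g is +12. Two shifts are in play — +12 for a/e/i/o/u, +8 for every other letter.
For trunk: t(cons)+8=b, r(cons)+8=z, u(vowel)+12=g, n(cons)+8=v, k(cons)+8=s.

bzgvs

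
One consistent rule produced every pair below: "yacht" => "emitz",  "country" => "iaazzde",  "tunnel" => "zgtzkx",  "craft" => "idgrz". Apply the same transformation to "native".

Shifts by position in yacht: pos 0: y→e (+6), pos 1: a→m (+12), pos 2: c→i (+6), pos 3: h→t (+12) — repeating every 2. The shifts repeat in a cycle of length 2: positions 0,1,… shift by +6, +12, then the pattern repeats.
Applying it to native: n+6=t, a+12=m, t+6=z, i+12=u, v+6=b, e+12=q.

tmzubq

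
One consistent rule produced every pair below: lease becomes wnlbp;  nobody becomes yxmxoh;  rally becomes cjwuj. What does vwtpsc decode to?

Shifts by position in lease: pos 0: l→w (+11), pos 1: e→n (+9), pos 2: a→l (+11), pos 3: s→b (+9) — repeating every 2. A repeating key of period 2 is used — shifts +11, +9 over and over.
Reversing it on vwtpsc: v−11=k, w−9=n, t−11=i, p−9=g, s−11=h, c−9=t.

knight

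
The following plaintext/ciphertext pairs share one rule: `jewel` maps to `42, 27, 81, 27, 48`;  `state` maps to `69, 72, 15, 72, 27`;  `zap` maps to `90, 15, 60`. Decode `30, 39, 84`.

fix

Each letter becomes 3×(its alphabet position, a=1..z=26) + 12.
Reversing it on 30, 39, 84: 30→(30−12)÷3=6=f, 39→(39−12)÷3=9=i, 84→(84−12)÷3=24=x.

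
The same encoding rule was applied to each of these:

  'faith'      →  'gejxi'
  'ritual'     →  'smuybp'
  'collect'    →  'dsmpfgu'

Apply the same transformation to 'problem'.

Shifts by position in faith: pos 0: f→g (+1), pos 1: a→e (+4), pos 2: i→j (+1), pos 3: t→x (+4) — repeating every 2. A repeating key of period 2 is used — shifts +1, +4 over and over.
Applying it to problem: p+1=q, r+4=v, o+1=p, b+4=f, l+1=m, e+4=i, m+1=n.

qvpfmin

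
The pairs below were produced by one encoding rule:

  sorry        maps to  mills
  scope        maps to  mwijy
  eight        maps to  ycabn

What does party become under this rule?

Compare letters: s→m is +20, o→i is +20, r→l is +20 — a constant shift. Each letter is shifted forward by 20 in the alphabet (a Caesar shift of +20).
Applying it to party: p+20=j, a+20=u, r+20=l, t+20=n, y+20=s.

julns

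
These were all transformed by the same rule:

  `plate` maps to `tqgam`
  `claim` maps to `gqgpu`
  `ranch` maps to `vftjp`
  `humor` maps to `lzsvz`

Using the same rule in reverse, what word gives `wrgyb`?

smart

Letter i (0-indexed) is shifted by i+4, so successive shifts are 4, 5, 6, ….
Undoing it on wrgyb: w−4=s, r−5=m, g−6=a, y−7=r, b−8=t.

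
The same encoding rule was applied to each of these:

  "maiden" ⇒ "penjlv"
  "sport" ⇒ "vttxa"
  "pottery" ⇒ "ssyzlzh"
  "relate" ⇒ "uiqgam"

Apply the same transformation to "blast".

epfya

In maiden: m→p is +3, a→e is +4, i→n is +5, d→j is +6 — the shift increases by 1 each position. The shift increases by 1 at each position, starting from +3: 3, 4, 5, ….
On blast: b+3=e, l+4=p, a+5=f, s+6=y, t+7=a.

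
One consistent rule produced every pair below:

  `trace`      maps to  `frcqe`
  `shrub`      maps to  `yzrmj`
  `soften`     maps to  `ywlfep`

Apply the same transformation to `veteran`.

tefercp

t(19)→f(5) and r(17)→r(17) fit y≡7x+2 (mod 26); the inverse of 7 mod 26 is 15. Treating letters as 0–25, the rule is x ↦ 7x + 2 (mod 26).
For veteran: v(21)→7·21+2≡19=t; e(4)→7·4+2≡4=e; t(19)→7·19+2≡5=f; e(4)→7·4+2≡4=e; r(17)→7·17+2≡17=r; a(0)→7·0+2≡2=c; n(13)→7·13+2≡15=p (all mod 26).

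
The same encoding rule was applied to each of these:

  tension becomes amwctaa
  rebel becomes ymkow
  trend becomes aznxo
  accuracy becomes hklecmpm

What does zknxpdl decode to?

scenery

In tension: t→a is +7, e→m is +8, n→w is +9, s→c is +10 — the shift increases by 1 each position. The shift increases by 1 at each position, starting from +7: 7, 8, 9, ….
Decoding zknxpdl: z−7=s, k−8=c, n−9=e, x−10=n, p−11=e, d−12=r, l−13=y.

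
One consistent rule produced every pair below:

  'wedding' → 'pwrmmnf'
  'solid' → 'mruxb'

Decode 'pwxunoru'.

lifelong

The output letters match the input read backwards, each shifted +9: wedding reversed is gniddew. Read the word backwards and shift each letter +9.
Decoding pwxunoru: shift back: p−9=g, w−9=n, x−9=o, u−9=l, n−9=e, o−9=f, r−9=i, u−9=l → gnolefil; then reverse → lifelong.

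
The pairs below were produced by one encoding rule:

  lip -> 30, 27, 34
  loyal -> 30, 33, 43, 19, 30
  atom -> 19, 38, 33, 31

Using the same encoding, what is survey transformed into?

l is letter #12 and maps to 30: an offset of 18. The number is (letter's place in the alphabet, a=1) + 18.
On survey: s=19→37, u=21→39, r=18→36, v=22→40, e=5→23, y=25→43.

37, 39, 36, 40, 23, 43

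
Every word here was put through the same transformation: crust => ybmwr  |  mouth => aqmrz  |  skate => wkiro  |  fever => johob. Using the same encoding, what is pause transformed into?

limwo

c(2)→y(24) and r(17)→b(1) fit y≡21x+8 (mod 26); the inverse of 21 mod 26 is 5. This is an affine cipher: with a=0,…,z=25, each position x becomes (21x+8) mod 26.
For pause: p(15)→21·15+8≡11=l; a(0)→21·0+8≡8=i; u(20)→21·20+8≡12=m; s(18)→21·18+8≡22=w; e(4)→21·4+8≡14=o (all mod 26).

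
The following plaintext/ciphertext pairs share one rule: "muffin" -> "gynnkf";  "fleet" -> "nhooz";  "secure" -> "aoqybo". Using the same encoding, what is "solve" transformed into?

m(12)→g(6) and u(20)→y(24) fit y≡25x+18 (mod 26); the inverse of 25 mod 26 is 25. This is an affine cipher: with a=0,…,z=25, each position x becomes (25x+18) mod 26.
On solve: s(18)→25·18+18≡0=a; o(14)→25·14+18≡4=e; l(11)→25·11+18≡7=h; v(21)→25·21+18≡23=x; e(4)→25·4+18≡14=o (all mod 26).

aehxo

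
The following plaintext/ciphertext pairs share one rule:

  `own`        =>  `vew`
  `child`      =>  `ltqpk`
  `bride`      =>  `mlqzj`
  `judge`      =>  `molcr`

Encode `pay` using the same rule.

gix

Two steps: reverse the string, then apply a Caesar shift of +8.
Applying it to pay: reverse → yap; then shift: y+8=g, a+8=i, p+8=x.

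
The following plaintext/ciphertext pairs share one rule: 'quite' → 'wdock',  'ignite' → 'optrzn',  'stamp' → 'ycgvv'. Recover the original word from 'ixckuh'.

cowboy

It's a Vigenère-style cipher with numeric key [6,9]: position i shifts by key[i mod 2].
Reversing it on ixckuh: i−6=c, x−9=o, c−6=w, k−9=b, u−6=o, h−9=y.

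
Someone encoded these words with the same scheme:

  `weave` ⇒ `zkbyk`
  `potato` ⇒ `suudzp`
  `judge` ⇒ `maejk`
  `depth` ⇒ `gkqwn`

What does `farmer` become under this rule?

igspks

Shifts by position in weave: pos 0: w→z (+3), pos 1: e→k (+6), pos 2: a→b (+1), pos 3: v→y (+3), pos 4: e→k (+6) — repeating every 3. It's a Vigenère-style cipher with numeric key [3,6,1]: position i shifts by key[i mod 3].
Applying it to farmer: f+3=i, a+6=g, r+1=s, m+3=p, e+6=k, r+1=s.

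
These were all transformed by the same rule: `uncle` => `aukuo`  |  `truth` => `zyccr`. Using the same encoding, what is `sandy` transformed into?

yhvmi

Letter i (0-indexed) is shifted by i+6, so successive shifts are 6, 7, 8, ….
For sandy: s+6=y, a+7=h, n+8=v, d+9=m, y+10=i.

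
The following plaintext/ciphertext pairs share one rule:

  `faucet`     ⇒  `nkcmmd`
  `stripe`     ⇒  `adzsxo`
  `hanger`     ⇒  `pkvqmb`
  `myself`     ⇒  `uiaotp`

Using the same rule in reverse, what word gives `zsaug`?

Shifts by position in faucet: pos 0: f→n (+8), pos 1: a→k (+10), pos 2: u→c (+8), pos 3: c→m (+10) — repeating every 2. The shifts repeat in a cycle of length 2: positions 0,1,… shift by +8, +10, then the pattern repeats.
Reversing it on zsaug: z−8=r, s−10=i, a−8=s, u−10=k, g−8=y.

risky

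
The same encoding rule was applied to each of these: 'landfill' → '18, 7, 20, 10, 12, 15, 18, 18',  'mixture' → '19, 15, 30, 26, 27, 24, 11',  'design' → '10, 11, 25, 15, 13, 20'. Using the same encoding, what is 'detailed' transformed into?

l is letter #12 and maps to 18: an offset of 6. Letters become their 1-based position plus 6 (so a→7, b→8, …).
Applying it to detailed: d=4→10, e=5→11, t=20→26, a=1→7, i=9→15, l=12→18, e=5→11, d=4→10.

10, 11, 26, 7, 15, 18, 11, 10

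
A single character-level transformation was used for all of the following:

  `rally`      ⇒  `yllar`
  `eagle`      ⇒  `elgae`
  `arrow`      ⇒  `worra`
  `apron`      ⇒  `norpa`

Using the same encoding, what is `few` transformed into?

wef

The output letters match the input read backwards: rally reversed is yllar. The word is simply reversed.
For few: reverse → wef.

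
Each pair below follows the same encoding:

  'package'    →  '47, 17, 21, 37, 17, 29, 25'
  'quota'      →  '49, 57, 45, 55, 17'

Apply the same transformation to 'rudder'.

p(#16)→47 and a(#1)→17: differences scale by 2, so n = 2·pos + 15. With a=1..z=26, the number is 2·pos + 15.
Applying it to rudder: r=18→51, u=21→57, d=4→23, d=4→23, e=5→25, r=18→51.

51, 57, 23, 23, 25, 51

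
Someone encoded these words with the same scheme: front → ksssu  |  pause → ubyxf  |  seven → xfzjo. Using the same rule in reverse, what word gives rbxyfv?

matter

A repeating key of period 3 is used — shifts +5, +1, +4 over and over.
Decoding rbxyfv: r−5=m, b−1=a, x−4=t, y−5=t, f−1=e, v−4=r.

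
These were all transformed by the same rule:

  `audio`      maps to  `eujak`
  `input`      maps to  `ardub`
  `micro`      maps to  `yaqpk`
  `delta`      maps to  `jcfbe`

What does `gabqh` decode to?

Each letter's alphabet position (a=0..z=25) is mapped through 19·x+4 mod 26 — an affine cipher.
Reversing it on gabqh: g(6)→11·(6−4)≡22=w; a(0)→11·(0−4)≡8=i; b(1)→11·(1−4)≡19=t; q(16)→11·(16−4)≡2=c; h(7)→11·(7−4)≡7=h (all mod 26).

witch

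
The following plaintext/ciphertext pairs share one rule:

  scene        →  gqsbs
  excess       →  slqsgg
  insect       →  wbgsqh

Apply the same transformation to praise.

Compare letters: s→g is +14, c→q is +14, e→s is +14 — a constant shift. Every letter moves 14 places later in the alphabet, wrapping around z→a.
For praise: p+14=d, r+14=f, a+14=o, i+14=w, s+14=g, e+14=s.

dfowgs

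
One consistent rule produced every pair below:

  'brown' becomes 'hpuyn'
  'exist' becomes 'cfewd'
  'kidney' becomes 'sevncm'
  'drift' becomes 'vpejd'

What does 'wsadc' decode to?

skate

Treating letters as 0–25, the rule is x ↦ 7x + 0 (mod 26).
Undoing it on wsadc: w(22)→15·(22−0)≡18=s; s(18)→15·(18−0)≡10=k; a(0)→15·(0−0)≡0=a; d(3)→15·(3−0)≡19=t; c(2)→15·(2−0)≡4=e (all mod 26).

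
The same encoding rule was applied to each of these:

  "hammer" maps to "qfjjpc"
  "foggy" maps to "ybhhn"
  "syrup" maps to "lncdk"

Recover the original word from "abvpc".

h(7)→q(16) and a(0)→f(5) fit y≡9x+5 (mod 26); the inverse of 9 mod 26 is 3. This is an affine cipher: with a=0,…,z=25, each position x becomes (9x+5) mod 26.
Decoding abvpc: a(0)→3·(0−5)≡11=l; b(1)→3·(1−5)≡14=o; v(21)→3·(21−5)≡22=w; p(15)→3·(15−5)≡4=e; c(2)→3·(2−5)≡17=r (all mod 26).

lower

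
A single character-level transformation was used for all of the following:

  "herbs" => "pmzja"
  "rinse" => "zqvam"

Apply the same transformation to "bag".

Compare letters: h→p is +8, e→m is +8, r→z is +8 — a constant shift. This is a Caesar cipher with shift 8.
For bag: b+8=j, a+8=i, g+8=o.

jio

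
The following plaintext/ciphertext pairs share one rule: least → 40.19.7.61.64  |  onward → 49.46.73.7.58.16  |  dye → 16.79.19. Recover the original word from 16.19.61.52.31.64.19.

l(#12)→40 and e(#5)→19: differences scale by 3, so n = 3·pos + 4. With a=1..z=26, the number is 3·pos + 4.
Decoding 16.19.61.52.31.64.19: 16→(16−4)÷3=4=d, 19→(19−4)÷3=5=e, 61→(61−4)÷3=19=s, 52→(52−4)÷3=16=p, 31→(31−4)÷3=9=i, 64→(64−4)÷3=20=t, 19→(19−4)÷3=5=e.

despite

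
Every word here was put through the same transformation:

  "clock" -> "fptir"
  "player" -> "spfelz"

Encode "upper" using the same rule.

In clock: c→f is +3, l→p is +4, o→t is +5, c→i is +6 — the shift increases by 1 each position. Letter i (0-indexed) is shifted by i+3, so successive shifts are 3, 4, 5, ….
For upper: u+3=x, p+4=t, p+5=u, e+6=k, r+7=y.

xtuky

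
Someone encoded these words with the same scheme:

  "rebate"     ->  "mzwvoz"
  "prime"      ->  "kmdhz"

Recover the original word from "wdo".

bit

Compare letters: r→m is +21, e→z is +21, b→w is +21 — a constant shift. Each letter is shifted forward by 21 in the alphabet (a Caesar shift of +21).
Decoding wdo: w−21=b, d−21=i, o−21=t.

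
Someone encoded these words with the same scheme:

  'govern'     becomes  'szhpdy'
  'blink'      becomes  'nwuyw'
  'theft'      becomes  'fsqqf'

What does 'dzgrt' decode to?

Shifts by position in govern: pos 0: g→s (+12), pos 1: o→z (+11), pos 2: v→h (+12), pos 3: e→p (+11) — repeating every 2. The shifts repeat in a cycle of length 2: positions 0,1,… shift by +12, +11, then the pattern repeats.
Undoing it on dzgrt: d−12=r, z−11=o, g−12=u, r−11=g, t−12=h.

rough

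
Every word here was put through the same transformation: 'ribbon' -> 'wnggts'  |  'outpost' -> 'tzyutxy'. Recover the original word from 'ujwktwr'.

perform

Compare letters: r→w is +5, i→n is +5, b→g is +5 — a constant shift. It's a constant shift of +5 (ROT5).
Decoding ujwktwr: u−5=p, j−5=e, w−5=r, k−5=f, t−5=o, w−5=r, r−5=m.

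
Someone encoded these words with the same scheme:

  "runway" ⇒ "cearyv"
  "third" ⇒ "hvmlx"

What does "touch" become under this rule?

lgysx

Read the word backwards and shift each letter +4.
Applying it to touch: reverse → hcuot; then shift: h+4=l, c+4=g, u+4=y, o+4=s, t+4=x.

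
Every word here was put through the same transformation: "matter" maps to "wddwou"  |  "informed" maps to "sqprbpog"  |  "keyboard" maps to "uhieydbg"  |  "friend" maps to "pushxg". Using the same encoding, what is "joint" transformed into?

trsqd

Shifts by position in matter: pos 0: m→w (+10), pos 1: a→d (+3), pos 2: t→d (+10), pos 3: t→w (+3) — repeating every 2. The shifts repeat in a cycle of length 2: positions 0,1,… shift by +10, +3, then the pattern repeats.
For joint: j+10=t, o+3=r, i+10=s, n+3=q, t+10=d.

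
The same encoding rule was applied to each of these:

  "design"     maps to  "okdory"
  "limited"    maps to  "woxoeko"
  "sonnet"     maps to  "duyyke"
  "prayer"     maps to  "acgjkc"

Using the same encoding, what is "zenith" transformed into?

The shift depends on letter class: consonant d→o is +11, but vowel e→k is +6. Two shifts are in play — +6 for a/e/i/o/u, +11 for every other letter.
For zenith: z(cons)+11=k, e(vowel)+6=k, n(cons)+11=y, i(vowel)+6=o, t(cons)+11=e, h(cons)+11=s.

kkyoes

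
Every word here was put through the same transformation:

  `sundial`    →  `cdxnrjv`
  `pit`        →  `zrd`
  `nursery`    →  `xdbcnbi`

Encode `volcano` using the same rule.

The shift depends on letter class: consonant s→c is +10, but vowel u→d is +9. Vowels shift forward by 9 and consonants shift forward by 10.
For volcano: v(cons)+10=f, o(vowel)+9=x, l(cons)+10=v, c(cons)+10=m, a(vowel)+9=j, n(cons)+10=x, o(vowel)+9=x.

fxvmjxx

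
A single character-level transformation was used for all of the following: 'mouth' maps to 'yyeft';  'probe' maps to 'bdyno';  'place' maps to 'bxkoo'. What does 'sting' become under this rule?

efszs

The shift depends on letter class: consonant m→y is +12, but vowel o→y is +10. Vowels shift forward by 10 and consonants shift forward by 12.
For sting: s(cons)+12=e, t(cons)+12=f, i(vowel)+10=s, n(cons)+12=z, g(cons)+12=s.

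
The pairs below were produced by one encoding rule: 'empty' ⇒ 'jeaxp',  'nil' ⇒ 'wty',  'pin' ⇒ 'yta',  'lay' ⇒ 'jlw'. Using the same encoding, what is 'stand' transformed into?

oyled

The word is reversed, then every letter is shifted forward by 11.
Applying it to stand: reverse → dnats; then shift: d+11=o, n+11=y, a+11=l, t+11=e, s+11=d.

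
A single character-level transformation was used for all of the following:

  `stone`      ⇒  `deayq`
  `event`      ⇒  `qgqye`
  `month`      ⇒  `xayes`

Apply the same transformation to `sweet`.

Vowels shift forward by 12 and consonants shift forward by 11.
For sweet: s(cons)+11=d, w(cons)+11=h, e(vowel)+12=q, e(vowel)+12=q, t(cons)+11=e.

dhqqe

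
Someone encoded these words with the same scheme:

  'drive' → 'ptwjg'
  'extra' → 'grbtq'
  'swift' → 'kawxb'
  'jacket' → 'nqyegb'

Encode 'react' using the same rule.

Treating letters as 0–25, the rule is x ↦ 17x + 16 (mod 26).
For react: r(17)→17·17+16≡19=t; e(4)→17·4+16≡6=g; a(0)→17·0+16≡16=q; c(2)→17·2+16≡24=y; t(19)→17·19+16≡1=b (all mod 26).

tgqyb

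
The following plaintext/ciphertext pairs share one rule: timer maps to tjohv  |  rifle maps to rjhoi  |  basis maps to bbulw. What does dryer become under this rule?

dsahv

In timer: t→t is +0, i→j is +1, m→o is +2, e→h is +3 — the shift increases by 1 each position. Each letter shifts forward by its position index (0, 1, 2, …) — the shift grows by one for each successive letter.
Applying it to dryer: d+0=d, r+1=s, y+2=a, e+3=h, r+4=v.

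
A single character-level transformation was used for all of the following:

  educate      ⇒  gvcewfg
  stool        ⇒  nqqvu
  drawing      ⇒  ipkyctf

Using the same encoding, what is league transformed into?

gwicgn

The word is reversed, then every letter is shifted forward by 2.
For league: reverse → eugael; then shift: e+2=g, u+2=w, g+2=i, a+2=c, e+2=g, l+2=n.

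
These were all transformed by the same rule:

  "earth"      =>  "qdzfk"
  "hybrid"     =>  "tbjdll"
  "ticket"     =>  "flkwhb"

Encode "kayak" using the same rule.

Shifts by position in earth: pos 0: e→q (+12), pos 1: a→d (+3), pos 2: r→z (+8), pos 3: t→f (+12), pos 4: h→k (+3) — repeating every 3. A repeating key of period 3 is used — shifts +12, +3, +8 over and over.
Applying it to kayak: k+12=w, a+3=d, y+8=g, a+12=m, k+3=n.

wdgmn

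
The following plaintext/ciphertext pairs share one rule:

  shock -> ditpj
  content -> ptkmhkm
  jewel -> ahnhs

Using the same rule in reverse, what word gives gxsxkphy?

Treating letters as 0–25, the rule is x ↦ 9x + 23 (mod 26).
Reversing it on gxsxkphy: g(6)→3·(6−23)≡1=b; x(23)→3·(23−23)≡0=a; s(18)→3·(18−23)≡11=l; x(23)→3·(23−23)≡0=a; k(10)→3·(10−23)≡13=n; p(15)→3·(15−23)≡2=c; h(7)→3·(7−23)≡4=e; y(24)→3·(24−23)≡3=d (all mod 26).

balanced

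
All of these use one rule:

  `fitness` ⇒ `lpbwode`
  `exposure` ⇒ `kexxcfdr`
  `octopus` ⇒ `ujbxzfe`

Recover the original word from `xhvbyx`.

In fitness: f→l is +6, i→p is +7, t→b is +8, n→w is +9 — the shift increases by 1 each position. Letter i (0-indexed) is shifted by i+6, so successive shifts are 6, 7, 8, ….
Reversing it on xhvbyx: x−6=r, h−7=a, v−8=n, b−9=s, y−10=o, x−11=m.

ransom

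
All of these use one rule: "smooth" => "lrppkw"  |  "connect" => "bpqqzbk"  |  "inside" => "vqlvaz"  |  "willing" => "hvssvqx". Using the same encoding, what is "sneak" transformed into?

lqzdt

s(18)→l(11) and m(12)→r(17) fit y≡25x+3 (mod 26); the inverse of 25 mod 26 is 25. Each letter's alphabet position (a=0..z=25) is mapped through 25·x+3 mod 26 — an affine cipher.
On sneak: s(18)→25·18+3≡11=l; n(13)→25·13+3≡16=q; e(4)→25·4+3≡25=z; a(0)→25·0+3≡3=d; k(10)→25·10+3≡19=t (all mod 26).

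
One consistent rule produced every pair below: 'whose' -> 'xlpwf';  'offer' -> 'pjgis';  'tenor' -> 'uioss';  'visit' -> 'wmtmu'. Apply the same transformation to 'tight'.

umhlu

It's a Vigenère-style cipher with numeric key [1,4]: position i shifts by key[i mod 2].
On tight: t+1=u, i+4=m, g+1=h, h+4=l, t+1=u.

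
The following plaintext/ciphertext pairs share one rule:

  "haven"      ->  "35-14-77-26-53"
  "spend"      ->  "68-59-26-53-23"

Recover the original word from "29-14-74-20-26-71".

faucet

h(#8)→35 and a(#1)→14: differences scale by 3, so n = 3·pos + 11. The formula is n = 3×(alphabet index, a=1) + 11.
Undoing it on 29-14-74-20-26-71: 29→(29−11)÷3=6=f, 14→(14−11)÷3=1=a, 74→(74−11)÷3=21=u, 20→(20−11)÷3=3=c, 26→(26−11)÷3=5=e, 71→(71−11)÷3=20=t.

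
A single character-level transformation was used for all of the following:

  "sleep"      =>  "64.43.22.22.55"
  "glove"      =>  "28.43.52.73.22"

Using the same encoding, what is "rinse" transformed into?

61.34.49.64.22

s(#19)→64 and l(#12)→43: differences scale by 3, so n = 3·pos + 7. With a=1..z=26, the number is 3·pos + 7.
Applying it to rinse: r=18→61, i=9→34, n=14→49, s=19→64, e=5→22.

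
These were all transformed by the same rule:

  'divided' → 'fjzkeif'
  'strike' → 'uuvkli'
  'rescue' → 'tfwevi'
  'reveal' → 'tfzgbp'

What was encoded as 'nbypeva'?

A repeating key of period 3 is used — shifts +2, +1, +4 over and over.
Reversing it on nbypeva: n−2=l, b−1=a, y−4=u, p−2=n, e−1=d, v−4=r, a−2=y.

laundry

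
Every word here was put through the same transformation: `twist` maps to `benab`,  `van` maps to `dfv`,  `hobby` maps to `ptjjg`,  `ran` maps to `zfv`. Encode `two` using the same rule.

bet

The shift depends on letter class: consonant t→b is +8, but vowel i→n is +5. Vowels shift forward by 5 and consonants shift forward by 8.
Applying it to two: t(cons)+8=b, w(cons)+8=e, o(vowel)+5=t.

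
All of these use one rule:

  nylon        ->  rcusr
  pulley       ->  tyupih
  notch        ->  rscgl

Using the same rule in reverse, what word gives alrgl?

Shifts by position in nylon: pos 0: n→r (+4), pos 1: y→c (+4), pos 2: l→u (+9), pos 3: o→s (+4), pos 4: n→r (+4) — repeating every 3. A repeating key of period 3 is used — shifts +4, +4, +9 over and over.
Reversing it on alrgl: a−4=w, l−4=h, r−9=i, g−4=c, l−4=h.

which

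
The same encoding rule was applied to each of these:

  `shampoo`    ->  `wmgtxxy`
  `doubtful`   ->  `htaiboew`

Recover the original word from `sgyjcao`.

obscure

Letter i (0-indexed) is shifted by i+4, so successive shifts are 4, 5, 6, ….
Reversing it on sgyjcao: s−4=o, g−5=b, y−6=s, j−7=c, c−8=u, a−9=r, o−10=e.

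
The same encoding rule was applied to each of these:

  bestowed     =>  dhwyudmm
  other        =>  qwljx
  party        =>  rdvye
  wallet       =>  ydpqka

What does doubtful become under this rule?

frygzmcu

In bestowed: b→d is +2, e→h is +3, s→w is +4, t→y is +5 — the shift increases by 1 each position. The shift increases by 1 at each position, starting from +2: 2, 3, 4, ….
On doubtful: d+2=f, o+3=r, u+4=y, b+5=g, t+6=z, f+7=m, u+8=c, l+9=u.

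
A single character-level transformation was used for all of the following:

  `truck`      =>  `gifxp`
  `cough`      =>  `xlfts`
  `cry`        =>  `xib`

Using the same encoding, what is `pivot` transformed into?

krelg

This is the alphabet-reversal cipher (Atbash): a becomes z, b becomes y, etc.
For pivot: p↔k, i↔r, v↔e, o↔l, t↔g.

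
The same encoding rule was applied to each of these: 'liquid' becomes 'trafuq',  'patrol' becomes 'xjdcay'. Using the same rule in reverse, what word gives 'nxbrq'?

Letter i (0-indexed) is shifted by i+8, so successive shifts are 8, 9, 10, ….
Undoing it on nxbrq: n−8=f, x−9=o, b−10=r, r−11=g, q−12=e.

forge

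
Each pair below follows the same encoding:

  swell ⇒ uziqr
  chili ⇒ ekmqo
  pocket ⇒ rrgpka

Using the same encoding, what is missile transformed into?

In swell: s→u is +2, w→z is +3, e→i is +4, l→q is +5 — the shift increases by 1 each position. The shift increases by 1 at each position, starting from +2: 2, 3, 4, ….
On missile: m+2=o, i+3=l, s+4=w, s+5=x, i+6=o, l+7=s, e+8=m.

olwxosm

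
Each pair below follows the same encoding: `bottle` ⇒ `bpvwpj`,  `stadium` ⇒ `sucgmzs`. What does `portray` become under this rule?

pptwvfe

In bottle: b→b is +0, o→p is +1, t→v is +2, t→w is +3 — the shift increases by 1 each position. Letter i (0-indexed) is shifted by i+0, so successive shifts are 0, 1, 2, ….
For portray: p+0=p, o+1=p, r+2=t, t+3=w, r+4=v, a+5=f, y+6=e.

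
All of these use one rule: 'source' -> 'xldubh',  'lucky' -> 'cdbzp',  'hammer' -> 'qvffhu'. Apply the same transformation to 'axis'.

vmtx

Treating letters as 0–25, the rule is x ↦ 3x + 21 (mod 26).
For axis: a(0)→3·0+21≡21=v; x(23)→3·23+21≡12=m; i(8)→3·8+21≡19=t; s(18)→3·18+21≡23=x (all mod 26).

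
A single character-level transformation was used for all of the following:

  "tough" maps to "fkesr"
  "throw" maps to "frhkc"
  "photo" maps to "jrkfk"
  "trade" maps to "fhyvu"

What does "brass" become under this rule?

t(19)→f(5) and o(14)→k(10) fit y≡25x+24 (mod 26); the inverse of 25 mod 26 is 25. Treating letters as 0–25, the rule is x ↦ 25x + 24 (mod 26).
For brass: b(1)→25·1+24≡23=x; r(17)→25·17+24≡7=h; a(0)→25·0+24≡24=y; s(18)→25·18+24≡6=g; s(18)→25·18+24≡6=g (all mod 26).

xhygg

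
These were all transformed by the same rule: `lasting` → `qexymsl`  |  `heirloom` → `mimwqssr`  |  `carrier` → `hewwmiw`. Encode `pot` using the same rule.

usy

The shift depends on letter class: consonant l→q is +5, but vowel a→e is +4. The rule splits by letter class: vowels +4, consonants +5.
Applying it to pot: p(cons)+5=u, o(vowel)+4=s, t(cons)+5=y.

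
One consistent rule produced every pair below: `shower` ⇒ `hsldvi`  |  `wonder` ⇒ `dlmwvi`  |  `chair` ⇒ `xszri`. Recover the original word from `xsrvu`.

chief

This is the alphabet-reversal cipher (Atbash): a becomes z, b becomes y, etc.
Reversing it on xsrvu: x↔c, s↔h, r↔i, v↔e, u↔f.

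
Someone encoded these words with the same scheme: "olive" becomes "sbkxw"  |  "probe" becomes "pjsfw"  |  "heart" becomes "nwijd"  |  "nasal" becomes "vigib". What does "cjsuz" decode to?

Each letter's alphabet position (a=0..z=25) is mapped through 23·x+8 mod 26 — an affine cipher.
Decoding cjsuz: c(2)→17·(2−8)≡2=c; j(9)→17·(9−8)≡17=r; s(18)→17·(18−8)≡14=o; u(20)→17·(20−8)≡22=w; z(25)→17·(25−8)≡3=d (all mod 26).

crowd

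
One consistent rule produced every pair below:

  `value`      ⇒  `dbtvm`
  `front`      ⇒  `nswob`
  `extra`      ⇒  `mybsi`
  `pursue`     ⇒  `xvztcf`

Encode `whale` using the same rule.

Shifts by position in value: pos 0: v→d (+8), pos 1: a→b (+1), pos 2: l→t (+8), pos 3: u→v (+1) — repeating every 2. It's a Vigenère-style cipher with numeric key [8,1]: position i shifts by key[i mod 2].
On whale: w+8=e, h+1=i, a+8=i, l+1=m, e+8=m.

eiimm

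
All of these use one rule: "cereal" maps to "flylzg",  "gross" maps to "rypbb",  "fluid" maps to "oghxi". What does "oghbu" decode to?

This is an affine cipher: with a=0,…,z=25, each position x becomes (3x+25) mod 26.
Undoing it on oghbu: o(14)→9·(14−25)≡5=f; g(6)→9·(6−25)≡11=l; h(7)→9·(7−25)≡20=u; b(1)→9·(1−25)≡18=s; u(20)→9·(20−25)≡7=h (all mod 26).

flush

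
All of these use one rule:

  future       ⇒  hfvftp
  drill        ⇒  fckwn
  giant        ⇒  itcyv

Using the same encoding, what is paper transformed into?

A repeating key of period 2 is used — shifts +2, +11 over and over.
For paper: p+2=r, a+11=l, p+2=r, e+11=p, r+2=t.

rlrpt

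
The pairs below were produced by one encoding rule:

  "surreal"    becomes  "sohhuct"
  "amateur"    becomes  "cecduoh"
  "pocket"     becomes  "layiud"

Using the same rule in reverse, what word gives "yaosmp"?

s(18)→s(18) and u(20)→o(14) fit y≡11x+2 (mod 26); the inverse of 11 mod 26 is 19. Each letter's alphabet position (a=0..z=25) is mapped through 11·x+2 mod 26 — an affine cipher.
Undoing it on yaosmp: y(24)→19·(24−2)≡2=c; a(0)→19·(0−2)≡14=o; o(14)→19·(14−2)≡20=u; s(18)→19·(18−2)≡18=s; m(12)→19·(12−2)≡8=i; p(15)→19·(15−2)≡13=n (all mod 26).

cousin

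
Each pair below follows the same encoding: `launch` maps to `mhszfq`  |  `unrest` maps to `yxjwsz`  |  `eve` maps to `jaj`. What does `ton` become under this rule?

The output letters match the input read backwards, each shifted +5: launch reversed is hcnual. Read the word backwards and shift each letter +5.
For ton: reverse → not; then shift: n+5=s, o+5=t, t+5=y.

sty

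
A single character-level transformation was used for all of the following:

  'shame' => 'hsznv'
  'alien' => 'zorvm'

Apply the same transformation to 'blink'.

yormp

Each pair mirrors across the alphabet (s↔h, h↔s, a↔z): positions sum to 25. Each letter is replaced by its mirror in the alphabet: a↔z, b↔y, c↔x, and so on (the Atbash cipher).
Applying it to blink: b↔y, l↔o, i↔r, n↔m, k↔p.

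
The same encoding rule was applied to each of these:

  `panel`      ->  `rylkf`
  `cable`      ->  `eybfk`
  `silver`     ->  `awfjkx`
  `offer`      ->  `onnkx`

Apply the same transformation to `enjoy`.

klzos

Treating letters as 0–25, the rule is x ↦ 3x + 24 (mod 26).
For enjoy: e(4)→3·4+24≡10=k; n(13)→3·13+24≡11=l; j(9)→3·9+24≡25=z; o(14)→3·14+24≡14=o; y(24)→3·24+24≡18=s (all mod 26).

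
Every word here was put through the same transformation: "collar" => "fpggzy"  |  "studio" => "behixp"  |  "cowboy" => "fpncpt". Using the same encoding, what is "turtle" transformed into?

ehyegl

c(2)→f(5) and o(14)→p(15) fit y≡3x+25 (mod 26); the inverse of 3 mod 26 is 9. Treating letters as 0–25, the rule is x ↦ 3x + 25 (mod 26).
On turtle: t(19)→3·19+25≡4=e; u(20)→3·20+25≡7=h; r(17)→3·17+25≡24=y; t(19)→3·19+25≡4=e; l(11)→3·11+25≡6=g; e(4)→3·4+25≡11=l (all mod 26).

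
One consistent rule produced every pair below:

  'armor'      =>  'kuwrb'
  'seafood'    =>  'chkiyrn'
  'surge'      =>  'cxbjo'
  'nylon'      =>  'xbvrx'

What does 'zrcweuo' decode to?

Shifts by position in armor: pos 0: a→k (+10), pos 1: r→u (+3), pos 2: m→w (+10), pos 3: o→r (+3) — repeating every 2. The shifts repeat in a cycle of length 2: positions 0,1,… shift by +10, +3, then the pattern repeats.
Undoing it on zrcweuo: z−10=p, r−3=o, c−10=s, w−3=t, e−10=u, u−3=r, o−10=e.

posture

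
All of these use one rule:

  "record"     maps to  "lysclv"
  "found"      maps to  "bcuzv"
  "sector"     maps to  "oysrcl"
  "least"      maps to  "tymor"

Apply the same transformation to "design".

vyokez

r(17)→l(11) and e(4)→y(24) fit y≡3x+12 (mod 26); the inverse of 3 mod 26 is 9. Each letter's alphabet position (a=0..z=25) is mapped through 3·x+12 mod 26 — an affine cipher.
On design: d(3)→3·3+12≡21=v; e(4)→3·4+12≡24=y; s(18)→3·18+12≡14=o; i(8)→3·8+12≡10=k; g(6)→3·6+12≡4=e; n(13)→3·13+12≡25=z (all mod 26).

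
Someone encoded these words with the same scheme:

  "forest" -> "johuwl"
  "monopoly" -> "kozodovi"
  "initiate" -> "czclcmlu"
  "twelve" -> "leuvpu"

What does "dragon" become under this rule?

fhmyoz

f(5)→j(9) and o(14)→o(14) fit y≡15x+12 (mod 26); the inverse of 15 mod 26 is 7. Treating letters as 0–25, the rule is x ↦ 15x + 12 (mod 26).
Applying it to dragon: d(3)→15·3+12≡5=f; r(17)→15·17+12≡7=h; a(0)→15·0+12≡12=m; g(6)→15·6+12≡24=y; o(14)→15·14+12≡14=o; n(13)→15·13+12≡25=z (all mod 26).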